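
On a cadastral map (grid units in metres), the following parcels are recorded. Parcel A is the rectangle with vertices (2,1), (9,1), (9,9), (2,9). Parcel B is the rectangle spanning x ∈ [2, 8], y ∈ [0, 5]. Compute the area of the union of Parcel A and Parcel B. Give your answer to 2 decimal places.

62.00

By inclusion–exclusion:
Individual areas: |Parcel A| = 56, |Parcel B| = 30.
|Parcel A∩Parcel B|: x∈[2,8], y∈[1,5] → 6·4 = 24.
|Parcel A ∪ Parcel B| = 86 − 24 = 62.00.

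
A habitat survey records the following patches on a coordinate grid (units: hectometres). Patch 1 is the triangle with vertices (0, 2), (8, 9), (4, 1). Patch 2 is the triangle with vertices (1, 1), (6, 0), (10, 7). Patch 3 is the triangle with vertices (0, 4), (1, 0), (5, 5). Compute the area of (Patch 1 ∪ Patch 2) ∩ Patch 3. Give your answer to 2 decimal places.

The region (Patch 1 ∪ Patch 2) ∩ Patch 3 is the polygon with vertices (1,1), (1.818,1.546), (0.533,1.867), (0.41,2.359), (2.963,4.593), (5,5), (1.69,0.862).
By the shoelace formula its area is 6.89.

6.89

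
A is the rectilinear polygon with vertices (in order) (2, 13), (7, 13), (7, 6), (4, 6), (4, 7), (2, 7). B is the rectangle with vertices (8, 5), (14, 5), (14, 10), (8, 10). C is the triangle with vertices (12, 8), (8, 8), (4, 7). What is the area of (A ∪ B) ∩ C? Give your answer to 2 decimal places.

|A ∪ B| = 63.
|(A ∪ B) ∩ C| = 1.56.

1.56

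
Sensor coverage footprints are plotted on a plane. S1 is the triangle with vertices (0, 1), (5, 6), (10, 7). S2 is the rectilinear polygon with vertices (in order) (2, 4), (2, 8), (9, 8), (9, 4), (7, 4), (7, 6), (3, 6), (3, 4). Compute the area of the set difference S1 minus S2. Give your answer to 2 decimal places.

|S1| = 10, |S1∩S2| = 2.
|S1 ∖ S2| = |S1| − |S1∩S2| = 10 − 2 = 8.00.

8.00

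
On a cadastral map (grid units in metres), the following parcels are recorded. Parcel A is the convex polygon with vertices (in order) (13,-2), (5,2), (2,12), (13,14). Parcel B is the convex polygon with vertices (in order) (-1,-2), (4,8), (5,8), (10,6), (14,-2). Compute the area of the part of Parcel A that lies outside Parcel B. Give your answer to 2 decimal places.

|Parcel A| = 122, |Parcel A∩Parcel B| = 49.
|Parcel A ∖ Parcel B| = |Parcel A| − |Parcel A∩Parcel B| = 122 − 49 = 73.00.

73.00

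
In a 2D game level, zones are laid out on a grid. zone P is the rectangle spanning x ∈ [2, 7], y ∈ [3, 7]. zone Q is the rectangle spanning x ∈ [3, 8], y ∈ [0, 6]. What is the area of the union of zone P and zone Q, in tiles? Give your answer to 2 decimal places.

By inclusion–exclusion:
Individual areas: |zone P| = 20, |zone Q| = 30.
|zone P∩zone Q|: x∈[3,7], y∈[3,6] → 4·3 = 12.
|zone P ∪ zone Q| = 50 − 12 = 38.00.

38.00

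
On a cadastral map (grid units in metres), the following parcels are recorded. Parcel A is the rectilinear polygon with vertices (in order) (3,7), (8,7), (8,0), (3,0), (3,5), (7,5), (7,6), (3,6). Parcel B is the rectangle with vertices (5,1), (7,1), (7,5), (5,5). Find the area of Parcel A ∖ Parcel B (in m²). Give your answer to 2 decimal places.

23.00

|Parcel A| = 31, |Parcel A∩Parcel B| = 8.
|Parcel A ∖ Parcel B| = |Parcel A| − |Parcel A∩Parcel B| = 31 − 8 = 23.00.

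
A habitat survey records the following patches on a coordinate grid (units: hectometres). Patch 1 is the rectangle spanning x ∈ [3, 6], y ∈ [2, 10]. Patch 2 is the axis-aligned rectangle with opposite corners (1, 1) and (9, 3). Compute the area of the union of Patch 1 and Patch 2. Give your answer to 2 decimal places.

37.00

By inclusion–exclusion:
Individual areas: |Patch 1| = 24, |Patch 2| = 16.
|Patch 1∩Patch 2|: x∈[3,6], y∈[2,3] → 3·1 = 3.
|Patch 1 ∪ Patch 2| = 40 − 3 = 37.00.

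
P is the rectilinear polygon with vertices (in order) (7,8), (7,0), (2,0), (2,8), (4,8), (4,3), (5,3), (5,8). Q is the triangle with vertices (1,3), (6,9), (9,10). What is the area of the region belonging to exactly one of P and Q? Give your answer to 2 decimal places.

36.36

|P| = 35, |Q| = 6.5, |P∩Q| = 2.569.
|P △ Q| = |P| + |Q| − 2·|P∩Q| = 35 + 6.5 − 5.1381 = 36.36.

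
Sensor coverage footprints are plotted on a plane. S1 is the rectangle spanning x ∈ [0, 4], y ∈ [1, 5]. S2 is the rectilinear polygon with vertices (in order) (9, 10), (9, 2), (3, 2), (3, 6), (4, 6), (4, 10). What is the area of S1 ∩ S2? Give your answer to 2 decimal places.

3.00

The intersection is the polygon with vertices (4,5), (4,2), (3,2), (3,5).
By the shoelace formula its area is 3.00.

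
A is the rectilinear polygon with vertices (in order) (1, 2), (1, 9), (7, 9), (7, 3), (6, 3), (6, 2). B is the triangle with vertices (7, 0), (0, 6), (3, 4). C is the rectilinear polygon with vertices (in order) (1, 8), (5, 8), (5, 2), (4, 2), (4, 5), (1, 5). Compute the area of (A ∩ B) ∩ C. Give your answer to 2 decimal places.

0.38

|A ∩ B| = 1.5714.
|(A ∩ B) ∩ C| = 0.38.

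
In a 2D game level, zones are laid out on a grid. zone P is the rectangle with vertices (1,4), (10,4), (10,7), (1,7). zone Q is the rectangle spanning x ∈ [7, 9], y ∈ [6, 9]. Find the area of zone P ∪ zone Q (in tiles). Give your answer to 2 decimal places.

By inclusion–exclusion:
Individual areas: |zone P| = 27, |zone Q| = 6.
|zone P∩zone Q|: x∈[7,9], y∈[6,7] → 2·1 = 2.
|zone P ∪ zone Q| = 33 − 2 = 31.00.

31.00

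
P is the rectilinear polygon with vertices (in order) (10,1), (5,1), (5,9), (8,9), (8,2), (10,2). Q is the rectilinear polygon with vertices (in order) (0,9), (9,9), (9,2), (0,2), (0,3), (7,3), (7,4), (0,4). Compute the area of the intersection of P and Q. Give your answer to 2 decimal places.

19.00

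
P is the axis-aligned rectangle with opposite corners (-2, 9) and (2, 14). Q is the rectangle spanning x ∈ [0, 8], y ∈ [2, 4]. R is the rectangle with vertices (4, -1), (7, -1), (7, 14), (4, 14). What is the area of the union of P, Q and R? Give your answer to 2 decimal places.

75.00

By inclusion–exclusion:
Individual areas: |P| = 20, |Q| = 16, |R| = 45.
|P∩Q| = 0 (no overlap).
|P∩R| = 0 (no overlap).
|Q∩R|: x∈[4,7], y∈[2,4] → 3·2 = 6.
|P∩Q∩R| = 0.
|P ∪ Q ∪ R| = 81 − 6 + 0 = 75.00.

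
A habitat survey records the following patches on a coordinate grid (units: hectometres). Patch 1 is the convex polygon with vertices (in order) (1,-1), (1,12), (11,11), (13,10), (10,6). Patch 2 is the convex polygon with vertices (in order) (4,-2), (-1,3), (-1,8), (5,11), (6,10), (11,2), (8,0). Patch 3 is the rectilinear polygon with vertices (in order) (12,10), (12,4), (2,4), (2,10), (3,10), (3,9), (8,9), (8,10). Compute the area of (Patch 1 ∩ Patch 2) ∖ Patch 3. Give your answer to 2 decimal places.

25.01

|Patch 1 ∩ Patch 2| = 55.2862.
|(Patch 1 ∩ Patch 2) ∩ Patch 3| = 30.2773.
|(Patch 1 ∩ Patch 2) ∖ Patch 3| = 55.2862 − 30.2773 = 25.01.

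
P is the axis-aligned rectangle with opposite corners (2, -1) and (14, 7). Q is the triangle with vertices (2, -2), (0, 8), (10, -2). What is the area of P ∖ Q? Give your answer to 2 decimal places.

71.50

|P| = 96, |P∩Q| = 24.5.
|P ∖ Q| = |P| − |P∩Q| = 96 − 24.5 = 71.50.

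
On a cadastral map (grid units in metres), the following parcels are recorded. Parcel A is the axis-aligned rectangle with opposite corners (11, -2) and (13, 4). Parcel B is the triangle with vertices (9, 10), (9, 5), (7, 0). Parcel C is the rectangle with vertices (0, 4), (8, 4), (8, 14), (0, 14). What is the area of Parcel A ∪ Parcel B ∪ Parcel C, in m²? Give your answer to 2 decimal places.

96.90

By inclusion–exclusion:
Individual areas: |Parcel A| = 12, |Parcel B| = 5, |Parcel C| = 80.
|Parcel A∩Parcel B| = 0.
|Parcel A∩Parcel C| = 0 (no overlap).
|Parcel B∩Parcel C| = 0.1.
|Parcel A∩Parcel B∩Parcel C| = 0.
|Parcel A ∪ Parcel B ∪ Parcel C| = 97 − 0.1 + 0 = 96.90.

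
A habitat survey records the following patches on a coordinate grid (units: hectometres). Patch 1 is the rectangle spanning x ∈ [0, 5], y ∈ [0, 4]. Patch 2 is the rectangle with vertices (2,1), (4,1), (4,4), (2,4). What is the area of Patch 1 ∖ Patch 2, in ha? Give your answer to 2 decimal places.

|Patch 1∩Patch 2|: x∈[2,4], y∈[1,4] → 2·3 = 6.
|Patch 1| = 20.
|Patch 1 ∖ Patch 2| = |Patch 1| − |Patch 1∩Patch 2| = 20 − 6 = 14.00.

14.00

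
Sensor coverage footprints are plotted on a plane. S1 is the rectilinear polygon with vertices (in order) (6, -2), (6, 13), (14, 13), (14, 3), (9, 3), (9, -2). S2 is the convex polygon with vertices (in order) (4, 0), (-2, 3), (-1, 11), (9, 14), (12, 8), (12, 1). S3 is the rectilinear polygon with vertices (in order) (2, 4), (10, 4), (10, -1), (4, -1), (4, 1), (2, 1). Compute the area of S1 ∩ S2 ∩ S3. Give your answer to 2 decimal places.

11.69

The intersection is the polygon with vertices (9,3), (9,0.625), (6,0.25), (6,4), (10,4), (10,3).
By the shoelace formula its area is 11.69.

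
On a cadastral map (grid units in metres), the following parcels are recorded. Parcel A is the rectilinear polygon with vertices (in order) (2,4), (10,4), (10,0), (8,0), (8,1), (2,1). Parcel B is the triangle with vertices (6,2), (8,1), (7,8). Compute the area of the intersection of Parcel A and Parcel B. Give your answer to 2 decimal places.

The intersection is the polygon with vertices (7.571,4), (8,1), (6,2), (6.333,4).
By the shoelace formula its area is 4.02.

4.02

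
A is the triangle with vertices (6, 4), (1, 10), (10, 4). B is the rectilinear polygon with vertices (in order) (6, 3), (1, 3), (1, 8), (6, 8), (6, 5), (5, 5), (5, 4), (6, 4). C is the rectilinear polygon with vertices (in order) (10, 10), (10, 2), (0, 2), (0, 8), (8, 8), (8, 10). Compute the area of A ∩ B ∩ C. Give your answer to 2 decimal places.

4.92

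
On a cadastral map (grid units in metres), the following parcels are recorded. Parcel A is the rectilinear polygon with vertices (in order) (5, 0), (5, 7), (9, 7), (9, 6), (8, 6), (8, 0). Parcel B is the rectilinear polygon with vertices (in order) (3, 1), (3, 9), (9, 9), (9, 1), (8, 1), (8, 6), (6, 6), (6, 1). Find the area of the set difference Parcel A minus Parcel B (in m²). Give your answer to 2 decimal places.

13.00

|Parcel A| = 22, |Parcel A∩Parcel B| = 9.
|Parcel A ∖ Parcel B| = |Parcel A| − |Parcel A∩Parcel B| = 22 − 9 = 13.00.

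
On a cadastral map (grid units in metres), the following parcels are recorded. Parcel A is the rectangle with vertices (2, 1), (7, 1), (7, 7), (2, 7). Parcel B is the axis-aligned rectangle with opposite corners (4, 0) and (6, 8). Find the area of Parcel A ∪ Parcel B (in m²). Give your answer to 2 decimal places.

34.00

By inclusion–exclusion:
Individual areas: |Parcel A| = 30, |Parcel B| = 16.
|Parcel A∩Parcel B|: x∈[4,6], y∈[1,7] → 2·6 = 12.
|Parcel A ∪ Parcel B| = 46 − 12 = 34.00.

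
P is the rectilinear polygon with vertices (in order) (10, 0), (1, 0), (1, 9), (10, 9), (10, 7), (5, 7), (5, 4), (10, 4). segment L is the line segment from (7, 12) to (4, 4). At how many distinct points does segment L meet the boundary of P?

The segment meets the boundary at (5,6.667), (5.125,7), (5.875,9).

3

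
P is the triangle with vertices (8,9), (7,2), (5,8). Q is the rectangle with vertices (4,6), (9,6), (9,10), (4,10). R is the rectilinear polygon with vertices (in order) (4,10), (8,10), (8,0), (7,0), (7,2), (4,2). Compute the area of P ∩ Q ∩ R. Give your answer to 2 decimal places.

6.19

The intersection is the polygon with vertices (5.667,6), (5,8), (8,9), (7.571,6).
By the shoelace formula its area is 6.19.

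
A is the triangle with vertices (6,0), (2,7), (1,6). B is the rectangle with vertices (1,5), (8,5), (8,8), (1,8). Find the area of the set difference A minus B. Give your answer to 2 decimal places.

3.27

|A| = 5.5, |A∩B| = 2.2262.
|A ∖ B| = |A| − |A∩B| = 5.5 − 2.2262 = 3.27.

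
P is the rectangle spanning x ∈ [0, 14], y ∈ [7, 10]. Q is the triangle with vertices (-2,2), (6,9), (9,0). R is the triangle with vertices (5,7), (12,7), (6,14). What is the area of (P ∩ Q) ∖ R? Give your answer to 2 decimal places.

0.83

|P ∩ Q| = 2.9524.
|(P ∩ Q) ∩ R| = 2.1259.
|(P ∩ Q) ∖ R| = 2.9524 − 2.1259 = 0.83.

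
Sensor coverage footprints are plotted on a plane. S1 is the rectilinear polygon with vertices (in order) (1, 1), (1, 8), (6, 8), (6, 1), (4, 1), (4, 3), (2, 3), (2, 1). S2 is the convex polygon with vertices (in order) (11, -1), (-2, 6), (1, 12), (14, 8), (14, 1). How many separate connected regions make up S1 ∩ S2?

1

S1 ∩ S2 is a single connected region.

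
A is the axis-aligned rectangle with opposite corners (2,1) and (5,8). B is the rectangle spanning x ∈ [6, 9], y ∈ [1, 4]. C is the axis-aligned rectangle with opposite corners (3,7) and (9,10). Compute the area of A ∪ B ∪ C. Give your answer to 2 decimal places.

By inclusion–exclusion:
Individual areas: |A| = 21, |B| = 9, |C| = 18.
|A∩B| = 0 (no overlap).
|A∩C|: x∈[3,5], y∈[7,8] → 2·1 = 2.
|B∩C| = 0 (no overlap).
|A∩B∩C| = 0.
|A ∪ B ∪ C| = 48 − 2 + 0 = 46.00.

46.00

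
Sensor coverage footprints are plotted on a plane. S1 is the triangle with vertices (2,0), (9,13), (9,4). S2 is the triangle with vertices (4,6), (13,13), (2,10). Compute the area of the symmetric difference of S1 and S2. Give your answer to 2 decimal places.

|S1| = 31.5, |S2| = 25, |S1∩S2| = 4.1081.
|S1 △ S2| = |S1| + |S2| − 2·|S1∩S2| = 31.5 + 25 − 8.2162 = 48.28.

48.28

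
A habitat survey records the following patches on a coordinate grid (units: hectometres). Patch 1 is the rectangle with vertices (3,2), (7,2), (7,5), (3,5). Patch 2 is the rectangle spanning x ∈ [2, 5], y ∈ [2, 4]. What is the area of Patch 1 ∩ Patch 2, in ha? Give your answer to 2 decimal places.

|Patch 1∩Patch 2|: x∈[3,5], y∈[2,4] → 2·2 = 4.

4.00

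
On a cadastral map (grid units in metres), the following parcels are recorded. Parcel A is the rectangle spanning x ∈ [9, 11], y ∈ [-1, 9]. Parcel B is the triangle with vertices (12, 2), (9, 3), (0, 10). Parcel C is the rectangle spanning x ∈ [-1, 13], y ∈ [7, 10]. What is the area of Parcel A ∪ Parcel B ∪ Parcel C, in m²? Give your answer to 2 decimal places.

By inclusion–exclusion:
Individual areas: |Parcel A| = 20, |Parcel B| = 6, |Parcel C| = 42.
|Parcel A∩Parcel B| = 1.3333.
|Parcel A∩Parcel C|: x∈[9,11], y∈[7,9] → 2·2 = 4.
|Parcel B∩Parcel C| = 0.9643.
|Parcel A∩Parcel B∩Parcel C| = 0.
|Parcel A ∪ Parcel B ∪ Parcel C| = 68 − 6.2976 + 0 = 61.70.

61.70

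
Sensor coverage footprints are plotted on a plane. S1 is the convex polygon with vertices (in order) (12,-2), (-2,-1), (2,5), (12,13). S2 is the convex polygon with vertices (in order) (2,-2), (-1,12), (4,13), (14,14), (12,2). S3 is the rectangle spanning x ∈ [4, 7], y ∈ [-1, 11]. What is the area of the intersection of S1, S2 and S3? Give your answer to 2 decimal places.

The intersection is the polygon with vertices (7,9), (7,0), (4.5,-1), (4,-1), (4,6.6).
By the shoelace formula its area is 25.15.

25.15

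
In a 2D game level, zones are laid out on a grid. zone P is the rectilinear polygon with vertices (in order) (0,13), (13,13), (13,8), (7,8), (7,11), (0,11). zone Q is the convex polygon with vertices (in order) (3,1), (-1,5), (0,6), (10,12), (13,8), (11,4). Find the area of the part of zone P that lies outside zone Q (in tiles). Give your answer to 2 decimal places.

28.70

|zone P| = 44, |zone P∩zone Q| = 15.3.
|zone P ∖ zone Q| = |zone P| − |zone P∩zone Q| = 44 − 15.3 = 28.70.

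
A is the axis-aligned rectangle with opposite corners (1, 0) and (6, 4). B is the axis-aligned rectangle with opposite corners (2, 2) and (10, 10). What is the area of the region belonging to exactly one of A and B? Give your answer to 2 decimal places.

68.00

|A∩B|: x∈[2,6], y∈[2,4] → 4·2 = 8.
|A △ B| = |A| + |B| − 2·|A∩B| = 20 + 64 − 16 = 68.00.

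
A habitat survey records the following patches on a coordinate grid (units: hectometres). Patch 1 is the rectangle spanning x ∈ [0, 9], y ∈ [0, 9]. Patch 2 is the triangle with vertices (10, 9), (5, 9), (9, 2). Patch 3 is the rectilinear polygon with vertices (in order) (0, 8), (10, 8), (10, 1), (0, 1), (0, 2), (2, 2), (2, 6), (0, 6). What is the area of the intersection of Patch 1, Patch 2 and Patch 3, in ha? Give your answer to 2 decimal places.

10.29

The intersection is the polygon with vertices (5.571,8), (9,8), (9,2).
By the shoelace formula its area is 10.29.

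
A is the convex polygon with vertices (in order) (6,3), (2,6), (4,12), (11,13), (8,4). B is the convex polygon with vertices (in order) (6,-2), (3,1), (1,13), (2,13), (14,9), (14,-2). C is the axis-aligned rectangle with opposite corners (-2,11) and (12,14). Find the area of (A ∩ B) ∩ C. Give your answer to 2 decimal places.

2.72

The region (A ∩ B) ∩ C is the polygon with vertices (4,12), (4.7,12.1), (8,11), (3.667,11).
By the shoelace formula its area is 2.72.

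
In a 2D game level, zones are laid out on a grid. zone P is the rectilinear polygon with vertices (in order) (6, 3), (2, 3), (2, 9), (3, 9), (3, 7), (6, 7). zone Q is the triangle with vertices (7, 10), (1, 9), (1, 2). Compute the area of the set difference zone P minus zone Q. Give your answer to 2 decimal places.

|zone P| = 18, |zone P∩zone Q| = 7.0417.
|zone P ∖ zone Q| = |zone P| − |zone P∩zone Q| = 18 − 7.0417 = 10.96.

10.96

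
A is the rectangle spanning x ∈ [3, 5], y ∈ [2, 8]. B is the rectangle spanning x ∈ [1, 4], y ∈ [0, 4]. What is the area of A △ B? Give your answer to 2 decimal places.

|A∩B|: x∈[3,4], y∈[2,4] → 1·2 = 2.
|A △ B| = |A| + |B| − 2·|A∩B| = 12 + 12 − 4 = 20.00.

20.00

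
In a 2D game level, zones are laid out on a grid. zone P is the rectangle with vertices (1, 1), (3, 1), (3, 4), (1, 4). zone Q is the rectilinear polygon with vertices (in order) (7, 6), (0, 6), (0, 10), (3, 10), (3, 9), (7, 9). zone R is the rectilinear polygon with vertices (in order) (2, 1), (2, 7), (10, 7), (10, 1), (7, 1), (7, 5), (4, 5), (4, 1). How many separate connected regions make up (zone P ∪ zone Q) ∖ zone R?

(zone P ∪ zone Q) ∖ zone R splits into 2 disjoint pieces (area 3, area 19).

2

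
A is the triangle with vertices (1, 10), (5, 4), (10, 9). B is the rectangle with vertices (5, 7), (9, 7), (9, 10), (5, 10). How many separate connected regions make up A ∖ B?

A ∖ B splits into 2 disjoint pieces (area 15.6111, area 0.5556).

2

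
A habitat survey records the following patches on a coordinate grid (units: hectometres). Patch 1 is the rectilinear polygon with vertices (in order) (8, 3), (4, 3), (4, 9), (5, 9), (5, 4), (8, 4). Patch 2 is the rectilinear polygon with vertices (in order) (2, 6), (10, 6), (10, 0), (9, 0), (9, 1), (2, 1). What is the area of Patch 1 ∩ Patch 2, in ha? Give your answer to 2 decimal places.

6.00

The intersection is the polygon with vertices (4,3), (4,6), (5,6), (5,4), (8,4), (8,3).
By the shoelace formula its area is 6.00.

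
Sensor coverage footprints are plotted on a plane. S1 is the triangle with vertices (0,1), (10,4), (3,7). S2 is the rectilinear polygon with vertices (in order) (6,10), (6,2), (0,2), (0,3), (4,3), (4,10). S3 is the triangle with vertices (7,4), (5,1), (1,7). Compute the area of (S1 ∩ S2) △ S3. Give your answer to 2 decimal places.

12.35

|S1 ∩ S2| = 10.469.
|(S1 ∩ S2) ∩ S3| = 5.0583.
|(S1 ∩ S2) △ S3| = 10.469 + 12 − 10.1167 = 12.35.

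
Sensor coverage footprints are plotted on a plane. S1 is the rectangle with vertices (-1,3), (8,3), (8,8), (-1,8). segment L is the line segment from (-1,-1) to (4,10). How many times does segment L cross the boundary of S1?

The segment meets the boundary at (3.091,8), (0.818,3).

2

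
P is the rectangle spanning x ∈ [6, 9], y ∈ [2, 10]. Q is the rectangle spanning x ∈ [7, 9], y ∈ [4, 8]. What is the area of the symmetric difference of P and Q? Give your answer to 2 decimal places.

|P∩Q|: x∈[7,9], y∈[4,8] → 2·4 = 8.
|P △ Q| = |P| + |Q| − 2·|P∩Q| = 24 + 8 − 16 = 16.00.

16.00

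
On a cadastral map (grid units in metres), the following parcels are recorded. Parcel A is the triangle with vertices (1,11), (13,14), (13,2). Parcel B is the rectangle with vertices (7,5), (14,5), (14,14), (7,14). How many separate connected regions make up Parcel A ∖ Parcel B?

Parcel A ∖ Parcel B splits into 2 disjoint pieces (area 18, area 6).

2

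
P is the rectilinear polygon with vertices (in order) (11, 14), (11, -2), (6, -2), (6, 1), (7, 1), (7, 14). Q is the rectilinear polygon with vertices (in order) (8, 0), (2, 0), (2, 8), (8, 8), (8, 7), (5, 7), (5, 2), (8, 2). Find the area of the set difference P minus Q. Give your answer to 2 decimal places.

|P| = 67, |P∩Q| = 4.
|P ∖ Q| = |P| − |P∩Q| = 67 − 4 = 63.00.

63.00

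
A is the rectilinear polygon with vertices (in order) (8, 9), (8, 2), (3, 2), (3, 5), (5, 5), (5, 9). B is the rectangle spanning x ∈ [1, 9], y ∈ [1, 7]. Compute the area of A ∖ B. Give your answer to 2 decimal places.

|A| = 27, |A∩B| = 21.
|A ∖ B| = |A| − |A∩B| = 27 − 21 = 6.00.

6.00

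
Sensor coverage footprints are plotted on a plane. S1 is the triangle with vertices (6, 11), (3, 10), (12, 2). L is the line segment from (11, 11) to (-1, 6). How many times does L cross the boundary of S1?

The segment meets the boundary at (4.787,8.411), (7.087,9.37).

2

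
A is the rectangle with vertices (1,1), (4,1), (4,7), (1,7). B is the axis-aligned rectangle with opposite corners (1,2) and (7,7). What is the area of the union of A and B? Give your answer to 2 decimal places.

33.00

By inclusion–exclusion:
Individual areas: |A| = 18, |B| = 30.
|A∩B|: x∈[1,4], y∈[2,7] → 3·5 = 15.
|A ∪ B| = 48 − 15 = 33.00.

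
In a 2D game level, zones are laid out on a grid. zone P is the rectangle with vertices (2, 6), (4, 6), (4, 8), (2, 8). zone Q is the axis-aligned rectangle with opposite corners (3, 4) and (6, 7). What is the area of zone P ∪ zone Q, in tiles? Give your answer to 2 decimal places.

12.00

By inclusion–exclusion:
Individual areas: |zone P| = 4, |zone Q| = 9.
|zone P∩zone Q|: x∈[3,4], y∈[6,7] → 1·1 = 1.
|zone P ∪ zone Q| = 13 − 1 = 12.00.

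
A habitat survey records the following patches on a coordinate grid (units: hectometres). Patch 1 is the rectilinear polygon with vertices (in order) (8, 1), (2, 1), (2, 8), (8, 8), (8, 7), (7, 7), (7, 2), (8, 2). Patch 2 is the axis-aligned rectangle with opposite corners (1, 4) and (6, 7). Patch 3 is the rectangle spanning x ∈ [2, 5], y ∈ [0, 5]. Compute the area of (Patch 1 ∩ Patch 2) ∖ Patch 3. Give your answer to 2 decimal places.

|Patch 1 ∩ Patch 2| = 12.
|(Patch 1 ∩ Patch 2) ∩ Patch 3| = 3.
|(Patch 1 ∩ Patch 2) ∖ Patch 3| = 12 − 3 = 9.00.

9.00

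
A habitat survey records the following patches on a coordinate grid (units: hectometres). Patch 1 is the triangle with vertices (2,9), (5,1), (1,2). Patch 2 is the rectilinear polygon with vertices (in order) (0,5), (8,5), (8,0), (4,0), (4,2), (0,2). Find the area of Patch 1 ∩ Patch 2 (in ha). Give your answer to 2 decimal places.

9.23

The intersection is the polygon with vertices (5,1), (4,1.25), (4,2), (1,2), (1.429,5), (3.5,5).
By the shoelace formula its area is 9.23.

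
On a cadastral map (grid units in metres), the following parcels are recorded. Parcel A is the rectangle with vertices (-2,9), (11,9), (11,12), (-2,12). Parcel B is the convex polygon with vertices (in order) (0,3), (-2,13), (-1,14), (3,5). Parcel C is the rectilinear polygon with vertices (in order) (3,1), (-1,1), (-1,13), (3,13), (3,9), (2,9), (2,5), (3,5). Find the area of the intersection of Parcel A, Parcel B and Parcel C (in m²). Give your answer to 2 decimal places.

4.67

The intersection is the polygon with vertices (1.222,9), (-1,9), (-1,12), (-0.111,12).
By the shoelace formula its area is 4.67.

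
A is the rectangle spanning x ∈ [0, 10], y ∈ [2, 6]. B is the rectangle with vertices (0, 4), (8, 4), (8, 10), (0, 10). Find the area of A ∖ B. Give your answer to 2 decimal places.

|A∩B|: x∈[0,8], y∈[4,6] → 8·2 = 16.
|A| = 40.
|A ∖ B| = |A| − |A∩B| = 40 − 16 = 24.00.

24.00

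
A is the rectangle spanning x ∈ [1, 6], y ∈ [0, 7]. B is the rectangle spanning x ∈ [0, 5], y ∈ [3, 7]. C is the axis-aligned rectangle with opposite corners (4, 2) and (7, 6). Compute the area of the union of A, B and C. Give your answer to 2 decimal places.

By inclusion–exclusion:
Individual areas: |A| = 35, |B| = 20, |C| = 12.
|A∩B|: x∈[1,5], y∈[3,7] → 4·4 = 16.
|A∩C|: x∈[4,6], y∈[2,6] → 2·4 = 8.
|B∩C|: x∈[4,5], y∈[3,6] → 1·3 = 3.
|A∩B∩C| = 3.
|A ∪ B ∪ C| = 67 − 27 + 3 = 43.00.

43.00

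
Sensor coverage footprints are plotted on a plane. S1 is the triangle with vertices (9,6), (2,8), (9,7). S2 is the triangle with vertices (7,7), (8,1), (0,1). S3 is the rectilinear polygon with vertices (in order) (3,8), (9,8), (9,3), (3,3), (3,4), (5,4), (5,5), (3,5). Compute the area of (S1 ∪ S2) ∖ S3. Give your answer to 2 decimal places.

|S1 ∪ S2| = 27.4036.
|(S1 ∪ S2) ∩ S3| = 12.8917.
|(S1 ∪ S2) ∖ S3| = 27.4036 − 12.8917 = 14.51.

14.51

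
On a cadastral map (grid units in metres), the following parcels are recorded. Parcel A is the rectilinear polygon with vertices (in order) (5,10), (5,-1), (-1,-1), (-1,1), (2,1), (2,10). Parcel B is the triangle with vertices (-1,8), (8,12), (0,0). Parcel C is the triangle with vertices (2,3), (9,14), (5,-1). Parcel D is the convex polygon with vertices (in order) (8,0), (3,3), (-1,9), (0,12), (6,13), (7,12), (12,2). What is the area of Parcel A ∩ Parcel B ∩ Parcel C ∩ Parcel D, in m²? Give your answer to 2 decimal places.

The intersection is the polygon with vertices (5,7.714), (5,7.5), (2.5,3.75), (2.488,3.767).
By the shoelace formula its area is 0.31.

0.31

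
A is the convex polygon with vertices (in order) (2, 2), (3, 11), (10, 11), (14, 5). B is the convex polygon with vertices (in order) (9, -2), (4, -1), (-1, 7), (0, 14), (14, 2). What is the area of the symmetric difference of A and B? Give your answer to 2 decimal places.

|A| = 73.5, |B| = 115, |A∩B| = 42.3056.
|A △ B| = |A| + |B| − 2·|A∩B| = 73.5 + 115 − 84.6112 = 103.89.

103.89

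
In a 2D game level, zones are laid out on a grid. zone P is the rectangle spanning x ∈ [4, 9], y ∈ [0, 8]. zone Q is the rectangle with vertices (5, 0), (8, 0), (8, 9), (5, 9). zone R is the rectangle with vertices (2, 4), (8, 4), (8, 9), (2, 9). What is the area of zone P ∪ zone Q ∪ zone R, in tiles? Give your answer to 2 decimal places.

54.00

By inclusion–exclusion:
Individual areas: |zone P| = 40, |zone Q| = 27, |zone R| = 30.
|zone P∩zone Q|: x∈[5,8], y∈[0,8] → 3·8 = 24.
|zone P∩zone R|: x∈[4,8], y∈[4,8] → 4·4 = 16.
|zone Q∩zone R|: x∈[5,8], y∈[4,9] → 3·5 = 15.
|zone P∩zone Q∩zone R| = 12.
|zone P ∪ zone Q ∪ zone R| = 97 − 55 + 12 = 54.00.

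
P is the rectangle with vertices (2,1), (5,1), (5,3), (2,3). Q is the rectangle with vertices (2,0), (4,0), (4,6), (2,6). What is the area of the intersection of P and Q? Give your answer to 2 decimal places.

4.00

|P∩Q|: x∈[2,4], y∈[1,3] → 2·2 = 4.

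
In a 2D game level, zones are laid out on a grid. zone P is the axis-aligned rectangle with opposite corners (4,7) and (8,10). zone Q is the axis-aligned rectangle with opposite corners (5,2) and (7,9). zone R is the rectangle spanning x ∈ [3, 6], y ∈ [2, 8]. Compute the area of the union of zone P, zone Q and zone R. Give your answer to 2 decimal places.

By inclusion–exclusion:
Individual areas: |zone P| = 12, |zone Q| = 14, |zone R| = 18.
|zone P∩zone Q|: x∈[5,7], y∈[7,9] → 2·2 = 4.
|zone P∩zone R|: x∈[4,6], y∈[7,8] → 2·1 = 2.
|zone Q∩zone R|: x∈[5,6], y∈[2,8] → 1·6 = 6.
|zone P∩zone Q∩zone R| = 1.
|zone P ∪ zone Q ∪ zone R| = 44 − 12 + 1 = 33.00.

33.00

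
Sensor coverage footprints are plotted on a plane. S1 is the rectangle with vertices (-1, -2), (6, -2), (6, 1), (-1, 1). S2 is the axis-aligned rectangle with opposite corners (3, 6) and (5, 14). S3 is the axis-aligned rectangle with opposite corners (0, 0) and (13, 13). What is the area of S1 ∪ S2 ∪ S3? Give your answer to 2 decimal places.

By inclusion–exclusion:
Individual areas: |S1| = 21, |S2| = 16, |S3| = 169.
|S1∩S2| = 0 (no overlap).
|S1∩S3|: x∈[0,6], y∈[0,1] → 6·1 = 6.
|S2∩S3|: x∈[3,5], y∈[6,13] → 2·7 = 14.
|S1∩S2∩S3| = 0.
|S1 ∪ S2 ∪ S3| = 206 − 20 + 0 = 186.00.

186.00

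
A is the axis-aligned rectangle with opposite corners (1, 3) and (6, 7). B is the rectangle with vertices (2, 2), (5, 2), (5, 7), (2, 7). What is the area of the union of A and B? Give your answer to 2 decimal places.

23.00

By inclusion–exclusion:
Individual areas: |A| = 20, |B| = 15.
|A∩B|: x∈[2,5], y∈[3,7] → 3·4 = 12.
|A ∪ B| = 35 − 12 = 23.00.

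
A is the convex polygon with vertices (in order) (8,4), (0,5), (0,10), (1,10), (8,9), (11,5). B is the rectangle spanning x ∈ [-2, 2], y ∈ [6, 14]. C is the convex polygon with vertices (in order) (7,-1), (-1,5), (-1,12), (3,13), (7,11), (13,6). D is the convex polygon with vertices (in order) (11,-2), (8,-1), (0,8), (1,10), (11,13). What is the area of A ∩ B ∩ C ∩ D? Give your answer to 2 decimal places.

5.15

The intersection is the polygon with vertices (2,9.857), (2,6), (1.778,6), (0,8), (1,10).
By the shoelace formula its area is 5.15.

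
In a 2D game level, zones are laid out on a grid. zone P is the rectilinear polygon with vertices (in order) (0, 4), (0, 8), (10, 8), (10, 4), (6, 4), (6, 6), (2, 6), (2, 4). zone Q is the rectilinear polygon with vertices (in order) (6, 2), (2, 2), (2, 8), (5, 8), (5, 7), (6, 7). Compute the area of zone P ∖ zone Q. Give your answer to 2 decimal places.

|zone P| = 32, |zone P∩zone Q| = 7.
|zone P ∖ zone Q| = |zone P| − |zone P∩zone Q| = 32 − 7 = 25.00.

25.00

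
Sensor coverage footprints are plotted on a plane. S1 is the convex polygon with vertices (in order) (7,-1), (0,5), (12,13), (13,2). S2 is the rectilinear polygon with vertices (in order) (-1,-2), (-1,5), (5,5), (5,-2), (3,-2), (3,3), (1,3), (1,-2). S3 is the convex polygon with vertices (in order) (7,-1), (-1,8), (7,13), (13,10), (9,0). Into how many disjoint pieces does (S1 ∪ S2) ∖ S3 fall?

(S1 ∪ S2) ∖ S3 splits into 3 disjoint pieces (area 27.0576, area 2.9762, area 13.6296).

3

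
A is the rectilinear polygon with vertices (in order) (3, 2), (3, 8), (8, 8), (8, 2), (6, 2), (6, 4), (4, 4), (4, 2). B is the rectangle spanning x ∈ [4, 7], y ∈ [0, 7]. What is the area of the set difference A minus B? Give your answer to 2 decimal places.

|A| = 26, |A∩B| = 11.
|A ∖ B| = |A| − |A∩B| = 26 − 11 = 15.00.

15.00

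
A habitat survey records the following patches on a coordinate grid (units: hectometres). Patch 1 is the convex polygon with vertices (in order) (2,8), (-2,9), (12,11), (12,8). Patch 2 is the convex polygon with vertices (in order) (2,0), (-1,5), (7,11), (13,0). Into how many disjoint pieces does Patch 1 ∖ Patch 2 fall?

Patch 1 ∖ Patch 2 splits into 2 disjoint pieces (area 7.2059, area 10.8888).

2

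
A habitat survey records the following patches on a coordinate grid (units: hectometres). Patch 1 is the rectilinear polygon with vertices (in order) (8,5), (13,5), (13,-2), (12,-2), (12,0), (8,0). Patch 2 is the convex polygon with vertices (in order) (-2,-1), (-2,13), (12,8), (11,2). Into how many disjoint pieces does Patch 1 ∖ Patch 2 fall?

1

Patch 1 ∖ Patch 2 is a single connected region.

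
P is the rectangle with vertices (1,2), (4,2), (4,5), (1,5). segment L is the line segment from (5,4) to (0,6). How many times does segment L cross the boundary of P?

The segment meets the boundary at (2.5,5), (4,4.4).

2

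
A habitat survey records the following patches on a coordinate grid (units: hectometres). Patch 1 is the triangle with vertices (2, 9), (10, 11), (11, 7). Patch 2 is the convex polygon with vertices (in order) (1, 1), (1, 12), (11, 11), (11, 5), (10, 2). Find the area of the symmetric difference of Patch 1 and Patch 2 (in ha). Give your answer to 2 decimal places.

81.00

|Patch 1| = 17, |Patch 2| = 98, |Patch 1∩Patch 2| = 17.
|Patch 1 △ Patch 2| = |Patch 1| + |Patch 2| − 2·|Patch 1∩Patch 2| = 17 + 98 − 34 = 81.00.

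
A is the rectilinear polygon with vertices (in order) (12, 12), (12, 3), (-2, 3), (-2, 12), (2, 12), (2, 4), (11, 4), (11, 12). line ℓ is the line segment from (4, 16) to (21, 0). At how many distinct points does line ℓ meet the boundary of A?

2

The segment meets the boundary at (12,8.471), (11,9.412).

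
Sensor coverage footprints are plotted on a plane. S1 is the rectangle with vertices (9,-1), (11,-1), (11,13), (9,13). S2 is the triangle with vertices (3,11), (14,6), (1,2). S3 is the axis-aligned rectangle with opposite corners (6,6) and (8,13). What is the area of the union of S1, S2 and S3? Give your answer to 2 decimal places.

By inclusion–exclusion:
Individual areas: |S1| = 28, |S2| = 54.5, |S3| = 14.
|S1∩S2| = 6.0979.
|S1∩S3| = 0 (no overlap).
|S2∩S3| = 6.3636.
|S1∩S2∩S3| = 0.
|S1 ∪ S2 ∪ S3| = 96.5 − 12.4615 + 0 = 84.04.

84.04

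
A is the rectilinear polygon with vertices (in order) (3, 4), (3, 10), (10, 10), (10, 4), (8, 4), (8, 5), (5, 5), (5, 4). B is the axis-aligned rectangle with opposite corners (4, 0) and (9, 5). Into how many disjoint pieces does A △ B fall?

A △ B is a single connected region.

1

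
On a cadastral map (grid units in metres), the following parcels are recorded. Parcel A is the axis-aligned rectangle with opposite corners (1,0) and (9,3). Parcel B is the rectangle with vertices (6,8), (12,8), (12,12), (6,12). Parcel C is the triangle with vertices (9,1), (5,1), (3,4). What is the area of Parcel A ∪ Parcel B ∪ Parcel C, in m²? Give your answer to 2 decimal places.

By inclusion–exclusion:
Individual areas: |Parcel A| = 24, |Parcel B| = 24, |Parcel C| = 6.
|Parcel A∩Parcel B| = 0 (no overlap).
|Parcel A∩Parcel C| = 5.3333.
|Parcel B∩Parcel C| = 0.
|Parcel A∩Parcel B∩Parcel C| = 0.
|Parcel A ∪ Parcel B ∪ Parcel C| = 54 − 5.3333 + 0 = 48.67.

48.67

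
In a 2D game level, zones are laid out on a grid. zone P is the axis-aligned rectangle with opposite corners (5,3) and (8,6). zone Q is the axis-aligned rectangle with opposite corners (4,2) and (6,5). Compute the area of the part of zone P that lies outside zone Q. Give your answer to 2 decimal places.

7.00

|zone P∩zone Q|: x∈[5,6], y∈[3,5] → 1·2 = 2.
|zone P| = 9.
|zone P ∖ zone Q| = |zone P| − |zone P∩zone Q| = 9 − 2 = 7.00.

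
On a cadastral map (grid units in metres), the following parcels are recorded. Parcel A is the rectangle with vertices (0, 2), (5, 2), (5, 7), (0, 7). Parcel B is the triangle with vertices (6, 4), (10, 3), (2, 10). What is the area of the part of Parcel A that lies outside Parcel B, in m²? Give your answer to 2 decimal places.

|Parcel A| = 25, |Parcel A∩Parcel B| = 0.75.
|Parcel A ∖ Parcel B| = |Parcel A| − |Parcel A∩Parcel B| = 25 − 0.75 = 24.25.

24.25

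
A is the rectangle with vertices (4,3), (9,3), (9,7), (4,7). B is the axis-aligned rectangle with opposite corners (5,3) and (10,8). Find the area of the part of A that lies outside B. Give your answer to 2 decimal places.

4.00

|A∩B|: x∈[5,9], y∈[3,7] → 4·4 = 16.
|A| = 20.
|A ∖ B| = |A| − |A∩B| = 20 − 16 = 4.00.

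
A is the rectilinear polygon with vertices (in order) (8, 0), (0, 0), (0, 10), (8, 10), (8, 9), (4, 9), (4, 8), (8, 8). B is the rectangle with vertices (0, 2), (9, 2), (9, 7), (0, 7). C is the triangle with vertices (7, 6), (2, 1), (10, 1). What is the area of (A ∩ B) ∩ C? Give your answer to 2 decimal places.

The region (A ∩ B) ∩ C is the polygon with vertices (8,2), (3,2), (7,6), (8,4.333).
By the shoelace formula its area is 11.17.

11.17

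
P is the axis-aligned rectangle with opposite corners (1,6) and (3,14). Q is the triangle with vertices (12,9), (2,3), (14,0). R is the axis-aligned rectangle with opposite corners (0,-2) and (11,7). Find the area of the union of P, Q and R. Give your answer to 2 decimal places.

131.21

By inclusion–exclusion:
Individual areas: |P| = 16, |Q| = 51, |R| = 99.
|P∩Q| = 0.
|P∩R|: x∈[1,3], y∈[6,7] → 2·1 = 2.
|Q∩R| = 32.7917.
|P∩Q∩R| = 0.
|P ∪ Q ∪ R| = 166 − 34.7917 + 0 = 131.21.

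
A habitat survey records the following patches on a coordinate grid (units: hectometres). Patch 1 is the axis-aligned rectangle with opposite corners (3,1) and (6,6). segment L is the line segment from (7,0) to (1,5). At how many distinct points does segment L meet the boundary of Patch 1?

The segment meets the boundary at (3,3.333), (5.8,1).

2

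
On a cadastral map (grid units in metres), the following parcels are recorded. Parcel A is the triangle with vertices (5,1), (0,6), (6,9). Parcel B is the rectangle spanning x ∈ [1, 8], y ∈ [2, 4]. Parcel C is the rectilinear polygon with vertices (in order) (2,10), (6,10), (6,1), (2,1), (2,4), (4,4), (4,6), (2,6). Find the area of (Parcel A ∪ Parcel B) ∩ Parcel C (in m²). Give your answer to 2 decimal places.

|Parcel A ∪ Parcel B| = 32.
|(Parcel A ∪ Parcel B) ∩ Parcel C| = 19.00.

19.00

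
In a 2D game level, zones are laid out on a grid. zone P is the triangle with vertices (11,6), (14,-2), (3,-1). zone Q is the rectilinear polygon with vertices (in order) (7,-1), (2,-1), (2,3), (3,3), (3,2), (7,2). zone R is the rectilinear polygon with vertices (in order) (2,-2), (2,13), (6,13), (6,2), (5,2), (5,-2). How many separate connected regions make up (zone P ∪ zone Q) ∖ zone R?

(zone P ∪ zone Q) ∖ zone R is a single connected region.

1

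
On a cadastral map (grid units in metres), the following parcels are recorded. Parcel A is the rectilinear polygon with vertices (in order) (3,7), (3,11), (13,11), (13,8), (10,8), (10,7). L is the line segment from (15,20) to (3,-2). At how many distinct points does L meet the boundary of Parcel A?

2

The segment meets the boundary at (7.909,7), (10.091,11).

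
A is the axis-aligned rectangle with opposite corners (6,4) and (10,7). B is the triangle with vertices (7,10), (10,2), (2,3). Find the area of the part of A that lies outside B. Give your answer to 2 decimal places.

|A| = 12, |A∩B| = 8.0625.
|A ∖ B| = |A| − |A∩B| = 12 − 8.0625 = 3.94.

3.94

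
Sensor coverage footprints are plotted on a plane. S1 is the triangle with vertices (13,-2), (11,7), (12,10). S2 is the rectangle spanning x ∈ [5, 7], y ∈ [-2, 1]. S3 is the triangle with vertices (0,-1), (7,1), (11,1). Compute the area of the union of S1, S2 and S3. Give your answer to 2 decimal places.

By inclusion–exclusion:
Individual areas: |S1| = 7.5, |S2| = 6, |S3| = 4.
|S1∩S2| = 0.
|S1∩S3| = 0.
|S2∩S3| = 1.2468.
|S1∩S2∩S3| = 0.
|S1 ∪ S2 ∪ S3| = 17.5 − 1.2468 + 0 = 16.25.

16.25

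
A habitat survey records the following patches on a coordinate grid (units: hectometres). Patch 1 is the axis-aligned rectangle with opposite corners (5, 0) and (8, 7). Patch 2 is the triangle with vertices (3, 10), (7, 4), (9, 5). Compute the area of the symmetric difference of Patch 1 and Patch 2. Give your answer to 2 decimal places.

19.13

|Patch 1| = 21, |Patch 2| = 8, |Patch 1∩Patch 2| = 4.9333.
|Patch 1 △ Patch 2| = |Patch 1| + |Patch 2| − 2·|Patch 1∩Patch 2| = 21 + 8 − 9.8667 = 19.13.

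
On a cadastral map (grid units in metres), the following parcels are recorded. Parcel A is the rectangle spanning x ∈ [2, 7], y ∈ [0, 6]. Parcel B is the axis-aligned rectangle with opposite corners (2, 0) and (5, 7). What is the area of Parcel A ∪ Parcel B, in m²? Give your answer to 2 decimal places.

By inclusion–exclusion:
Individual areas: |Parcel A| = 30, |Parcel B| = 21.
|Parcel A∩Parcel B|: x∈[2,5], y∈[0,6] → 3·6 = 18.
|Parcel A ∪ Parcel B| = 51 − 18 = 33.00.

33.00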